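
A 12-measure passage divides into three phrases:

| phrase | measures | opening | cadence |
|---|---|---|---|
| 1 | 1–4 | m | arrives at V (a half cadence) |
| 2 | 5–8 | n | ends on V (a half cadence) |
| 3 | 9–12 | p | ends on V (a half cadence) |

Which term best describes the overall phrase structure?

phrase group

The final phrase closes with a half cadence, which is not stronger than the preceding half cadence; the 3 phrases lack an overall antecedent–consequent design and so form a phrase group.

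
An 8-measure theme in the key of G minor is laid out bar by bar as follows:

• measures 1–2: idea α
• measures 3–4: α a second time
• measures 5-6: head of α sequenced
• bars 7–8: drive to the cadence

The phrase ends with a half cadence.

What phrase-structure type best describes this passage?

Basic idea (bars 1-2) + its repetition (mm. 3-4) form the presentation; fragmentation and cadence (bars 5-8) form the continuation — the 8-bar whole is a sentence.

sentence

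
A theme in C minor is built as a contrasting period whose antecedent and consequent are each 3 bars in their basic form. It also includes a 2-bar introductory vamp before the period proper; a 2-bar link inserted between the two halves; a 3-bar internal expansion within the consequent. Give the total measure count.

13 measures

Basic contrasting period: 3 + 3 = 6 bars.
6 (basic form) + 2 (introduction) + 2 (link) + 3 (internal expansion) = 13.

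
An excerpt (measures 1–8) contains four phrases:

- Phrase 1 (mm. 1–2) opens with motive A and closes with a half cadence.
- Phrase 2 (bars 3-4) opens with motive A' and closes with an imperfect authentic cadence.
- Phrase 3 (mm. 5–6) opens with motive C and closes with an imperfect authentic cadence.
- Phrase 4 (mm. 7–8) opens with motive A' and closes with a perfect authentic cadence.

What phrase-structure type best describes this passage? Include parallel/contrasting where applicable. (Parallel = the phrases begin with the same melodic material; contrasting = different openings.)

contrasting double period

Four phrases in two halves: the first half (bars 1-4) ends with an imperfect authentic cadence, the second (mm. 5-8) with a perfect authentic cadence — a large antecedent–consequent pair, i.e. a double period.
Phrase 3 begins with different material from phrase 1, making it contrasting.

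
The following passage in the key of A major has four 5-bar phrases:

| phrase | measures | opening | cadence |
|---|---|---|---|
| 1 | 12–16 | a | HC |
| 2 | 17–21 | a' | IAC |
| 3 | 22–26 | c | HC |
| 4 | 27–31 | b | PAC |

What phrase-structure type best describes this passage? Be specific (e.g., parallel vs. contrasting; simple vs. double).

Four phrases in two halves: the first half (bars 12-21) ends with an imperfect authentic cadence, the second (mm. 22–31) with a perfect authentic cadence — a large antecedent–consequent pair, i.e. a double period.
Phrase 3 begins with different material from phrase 1, making it contrasting.

contrasting double period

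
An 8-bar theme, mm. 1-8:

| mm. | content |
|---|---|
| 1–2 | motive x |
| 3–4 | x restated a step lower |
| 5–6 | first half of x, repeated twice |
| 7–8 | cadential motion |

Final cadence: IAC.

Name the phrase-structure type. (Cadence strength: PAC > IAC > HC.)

sentence

Basic idea (bars 1–2) + its repetition (bars 3-4) form the presentation; fragmentation and cadence (mm. 5-8) form the continuation — the 8-bar whole is a sentence.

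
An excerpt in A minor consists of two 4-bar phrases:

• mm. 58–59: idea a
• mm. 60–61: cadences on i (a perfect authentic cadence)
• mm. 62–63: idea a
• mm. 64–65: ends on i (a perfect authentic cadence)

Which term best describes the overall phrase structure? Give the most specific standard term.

Both phrases have the same opening (a) and the same cadence (perfect authentic cadence): the second is a restatement, not a consequent, so this is a repeated phrase rather than a period.

repeated phrase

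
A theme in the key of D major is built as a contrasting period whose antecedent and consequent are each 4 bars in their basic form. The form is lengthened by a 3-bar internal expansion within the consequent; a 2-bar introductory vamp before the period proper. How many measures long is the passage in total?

13 measures

Basic contrasting period: 4 + 4 = 8 bars.
8 (basic form) + 3 (internal expansion) + 2 (introduction) = 13.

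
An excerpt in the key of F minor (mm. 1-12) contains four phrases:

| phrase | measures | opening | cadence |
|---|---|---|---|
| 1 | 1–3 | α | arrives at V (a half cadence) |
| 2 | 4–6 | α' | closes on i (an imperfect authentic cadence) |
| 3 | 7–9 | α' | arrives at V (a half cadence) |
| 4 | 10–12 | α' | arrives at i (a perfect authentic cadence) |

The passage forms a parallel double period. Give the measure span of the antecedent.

measures 1–6

In a double period the first pair of phrases (ending imperfect authentic cadence) is the large antecedent and the second pair (ending perfect authentic cadence) is the large consequent; the antecedent is measures 1–6.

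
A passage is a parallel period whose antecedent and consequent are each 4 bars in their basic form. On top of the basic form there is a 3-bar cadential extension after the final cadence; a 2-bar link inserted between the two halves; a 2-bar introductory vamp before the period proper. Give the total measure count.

Basic parallel period: 4 + 4 = 8 bars.
8 (basic form) + 3 (cadential extension) + 2 (link) + 2 (introduction) = 15.

15 measures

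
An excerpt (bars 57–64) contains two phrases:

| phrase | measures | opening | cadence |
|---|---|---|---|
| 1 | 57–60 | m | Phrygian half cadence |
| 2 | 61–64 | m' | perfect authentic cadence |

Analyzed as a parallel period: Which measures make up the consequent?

measures 61–64

The antecedent is the phrase ending with the weaker cadence (Phrygian half cadence, phrase 1) and the consequent the one ending more conclusively (perfect authentic cadence, phrase 2); the consequent is mm. 61–64.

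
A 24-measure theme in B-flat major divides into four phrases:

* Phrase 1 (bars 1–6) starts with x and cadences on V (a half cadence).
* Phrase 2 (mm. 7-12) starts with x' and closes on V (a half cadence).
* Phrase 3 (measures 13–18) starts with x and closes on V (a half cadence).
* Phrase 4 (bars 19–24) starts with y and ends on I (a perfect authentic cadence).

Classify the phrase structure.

Four phrases in two halves: the first half (bars 1–12) ends with a half cadence, the second (measures 13–24) with a perfect authentic cadence — a large antecedent–consequent pair, i.e. a double period.
Phrase 3 begins with the same material as phrase 1, making it parallel.

parallel double period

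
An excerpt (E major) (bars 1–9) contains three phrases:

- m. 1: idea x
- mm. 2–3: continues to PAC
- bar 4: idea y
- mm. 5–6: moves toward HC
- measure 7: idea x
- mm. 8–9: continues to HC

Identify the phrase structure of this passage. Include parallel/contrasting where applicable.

phrase group

The final phrase closes with a half cadence, which is not stronger than the preceding half cadence; the 3 phrases lack an overall antecedent–consequent design and so form a phrase group.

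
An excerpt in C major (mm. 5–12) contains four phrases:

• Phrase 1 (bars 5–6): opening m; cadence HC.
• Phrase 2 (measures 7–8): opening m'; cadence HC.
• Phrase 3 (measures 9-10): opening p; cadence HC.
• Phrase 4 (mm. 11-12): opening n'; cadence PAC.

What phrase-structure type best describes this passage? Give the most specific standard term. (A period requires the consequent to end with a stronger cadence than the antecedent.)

contrasting double period

Four phrases in two halves: the first half (mm. 5–8) ends with a half cadence, the second (mm. 9–12) with a perfect authentic cadence — a large antecedent–consequent pair, i.e. a double period.
Phrase 3 begins with different material from phrase 1, making it contrasting.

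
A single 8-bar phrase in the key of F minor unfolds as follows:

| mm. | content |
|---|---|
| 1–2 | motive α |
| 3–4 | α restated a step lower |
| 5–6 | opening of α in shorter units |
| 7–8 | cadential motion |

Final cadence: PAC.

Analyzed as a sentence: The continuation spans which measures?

After the presentation (mm. 1–4), the continuation covers the fragmentation through the cadence: mm. 5–8.

measures 5–8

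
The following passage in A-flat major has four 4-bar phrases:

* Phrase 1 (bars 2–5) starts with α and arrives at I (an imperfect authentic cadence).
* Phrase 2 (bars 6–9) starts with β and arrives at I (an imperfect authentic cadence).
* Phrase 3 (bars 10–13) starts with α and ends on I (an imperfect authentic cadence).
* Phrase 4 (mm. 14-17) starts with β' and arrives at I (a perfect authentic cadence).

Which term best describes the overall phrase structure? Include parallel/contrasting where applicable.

Four phrases in two halves: the first half (measures 2–9) ends with an imperfect authentic cadence, the second (measures 10-17) with a perfect authentic cadence — a large antecedent–consequent pair, i.e. a double period.
Phrase 3 begins with the same material as phrase 1, making it parallel.

parallel double period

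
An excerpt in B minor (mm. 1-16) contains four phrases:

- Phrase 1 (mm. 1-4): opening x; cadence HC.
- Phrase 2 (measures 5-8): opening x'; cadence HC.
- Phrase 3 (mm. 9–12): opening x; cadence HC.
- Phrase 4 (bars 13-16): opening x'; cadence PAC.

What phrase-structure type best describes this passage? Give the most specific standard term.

parallel double period

Four phrases in two halves: the first half (measures 1–8) ends with a half cadence, the second (measures 9–16) with a perfect authentic cadence — a large antecedent–consequent pair, i.e. a double period.
Phrase 3 begins with the same material as phrase 1, making it parallel.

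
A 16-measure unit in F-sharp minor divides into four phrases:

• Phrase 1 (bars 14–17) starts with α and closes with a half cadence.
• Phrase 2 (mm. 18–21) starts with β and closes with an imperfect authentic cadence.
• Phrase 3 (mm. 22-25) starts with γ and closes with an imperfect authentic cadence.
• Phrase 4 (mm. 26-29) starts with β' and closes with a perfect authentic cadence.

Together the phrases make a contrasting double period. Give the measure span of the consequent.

measures 22–29

In a double period the first pair of phrases (ending imperfect authentic cadence) is the large antecedent and the second pair (ending perfect authentic cadence) is the large consequent; the consequent is measures 22–29.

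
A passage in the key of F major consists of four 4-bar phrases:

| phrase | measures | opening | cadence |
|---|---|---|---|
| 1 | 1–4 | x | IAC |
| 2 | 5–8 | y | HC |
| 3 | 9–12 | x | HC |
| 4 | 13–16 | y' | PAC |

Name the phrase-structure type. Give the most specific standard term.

Four phrases in two halves: the first half (mm. 1–8) ends with a half cadence, the second (measures 9-16) with a perfect authentic cadence — a large antecedent–consequent pair, i.e. a double period.
Phrase 3 begins with the same material as phrase 1, making it parallel.

parallel double period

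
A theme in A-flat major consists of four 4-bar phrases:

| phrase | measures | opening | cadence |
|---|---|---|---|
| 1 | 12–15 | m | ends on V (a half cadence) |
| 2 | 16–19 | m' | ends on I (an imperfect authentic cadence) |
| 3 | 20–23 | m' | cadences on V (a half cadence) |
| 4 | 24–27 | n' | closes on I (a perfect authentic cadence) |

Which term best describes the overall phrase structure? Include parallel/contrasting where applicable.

parallel double period

Four phrases in two halves: the first half (measures 12-19) ends with an imperfect authentic cadence, the second (measures 20–27) with a perfect authentic cadence — a large antecedent–consequent pair, i.e. a double period.
Phrase 3 begins with the same material as phrase 1, making it parallel.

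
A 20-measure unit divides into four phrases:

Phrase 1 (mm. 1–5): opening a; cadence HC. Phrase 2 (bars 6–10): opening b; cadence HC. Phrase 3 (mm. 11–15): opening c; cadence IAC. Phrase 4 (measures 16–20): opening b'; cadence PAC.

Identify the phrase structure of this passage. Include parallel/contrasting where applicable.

Four phrases in two halves: the first half (bars 1–10) ends with a half cadence, the second (mm. 11–20) with a perfect authentic cadence — a large antecedent–consequent pair, i.e. a double period.
Phrase 3 begins with different material from phrase 1, making it contrasting.

contrasting double period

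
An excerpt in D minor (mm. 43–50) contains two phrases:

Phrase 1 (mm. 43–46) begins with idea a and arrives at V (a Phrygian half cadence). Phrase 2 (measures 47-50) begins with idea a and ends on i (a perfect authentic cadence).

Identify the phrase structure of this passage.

Phrase 1 ends with a Phrygian half cadence (weaker) and phrase 2 with a perfect authentic cadence (stronger): antecedent + consequent = a period.
The two phrases open with the same material (a / a), so the period is parallel.

parallel period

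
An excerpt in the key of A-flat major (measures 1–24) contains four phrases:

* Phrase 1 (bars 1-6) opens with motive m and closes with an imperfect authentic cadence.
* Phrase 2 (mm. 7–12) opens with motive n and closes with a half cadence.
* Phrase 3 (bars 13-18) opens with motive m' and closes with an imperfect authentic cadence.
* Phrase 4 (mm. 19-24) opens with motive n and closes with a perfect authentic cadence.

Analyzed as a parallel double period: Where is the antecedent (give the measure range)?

measures 1–12

In a double period the four phrases pair into a large antecedent (phrases 1–2, ending half cadence) and a large consequent (phrases 3–4, ending perfect authentic cadence). The antecedent spans mm. 1-12.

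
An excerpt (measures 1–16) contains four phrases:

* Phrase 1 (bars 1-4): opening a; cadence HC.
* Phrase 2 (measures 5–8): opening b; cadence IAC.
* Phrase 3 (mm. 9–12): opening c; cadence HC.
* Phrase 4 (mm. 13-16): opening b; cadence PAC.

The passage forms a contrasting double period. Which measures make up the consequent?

In a double period the first pair of phrases (ending imperfect authentic cadence) is the large antecedent and the second pair (ending perfect authentic cadence) is the large consequent; the consequent is measures 9–16.

measures 9–16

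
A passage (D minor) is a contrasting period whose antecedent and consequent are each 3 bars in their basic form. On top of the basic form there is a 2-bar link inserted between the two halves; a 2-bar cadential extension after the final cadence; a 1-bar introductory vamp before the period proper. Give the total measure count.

Basic contrasting period: 3 + 3 = 6 bars.
6 (basic form) + 2 (link) + 2 (cadential extension) + 1 (introduction) = 11.

11 measures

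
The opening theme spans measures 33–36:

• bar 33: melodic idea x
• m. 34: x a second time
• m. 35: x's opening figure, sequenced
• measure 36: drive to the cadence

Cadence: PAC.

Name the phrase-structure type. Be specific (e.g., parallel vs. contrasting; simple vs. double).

sentence

Basic idea (m. 33) + its repetition (m. 34) form the presentation; fragmentation and cadence (mm. 35–36) form the continuation — the 4-bar whole is a sentence.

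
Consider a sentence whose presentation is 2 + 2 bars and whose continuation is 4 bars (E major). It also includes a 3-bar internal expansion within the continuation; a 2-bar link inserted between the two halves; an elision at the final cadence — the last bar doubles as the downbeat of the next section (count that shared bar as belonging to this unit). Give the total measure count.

Basic sentence: 2 + 2 + 4 = 8 bars.
8 (basic form) + 3 (internal expansion) + 2 (link) = 13.
The elision shares a bar with the next section but does not change this unit's count.

13 measures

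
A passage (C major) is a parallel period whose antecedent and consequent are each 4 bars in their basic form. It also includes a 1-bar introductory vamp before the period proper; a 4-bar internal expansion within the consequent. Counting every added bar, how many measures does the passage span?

Basic parallel period: 4 + 4 = 8 bars.
8 (basic form) + 1 (introduction) + 4 (internal expansion) = 13.

13 measures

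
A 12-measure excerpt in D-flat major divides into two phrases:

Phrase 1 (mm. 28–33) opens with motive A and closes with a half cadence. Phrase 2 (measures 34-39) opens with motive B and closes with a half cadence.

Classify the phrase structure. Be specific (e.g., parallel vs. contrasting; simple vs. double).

phrase group

The second phrase closes with a half cadence, which is not stronger than the first phrase's half cadence; without a weak→strong cadential pair there is no antecedent–consequent relationship, so this is a phrase group rather than a period.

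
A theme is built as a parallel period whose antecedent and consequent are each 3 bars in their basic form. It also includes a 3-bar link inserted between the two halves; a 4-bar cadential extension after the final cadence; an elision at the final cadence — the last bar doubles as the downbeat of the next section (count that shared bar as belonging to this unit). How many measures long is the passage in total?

13 measures

Basic parallel period: 3 + 3 = 6 bars.
6 (basic form) + 3 (link) + 4 (cadential extension) = 13.
The elision shares a bar with the next section but does not change this unit's count.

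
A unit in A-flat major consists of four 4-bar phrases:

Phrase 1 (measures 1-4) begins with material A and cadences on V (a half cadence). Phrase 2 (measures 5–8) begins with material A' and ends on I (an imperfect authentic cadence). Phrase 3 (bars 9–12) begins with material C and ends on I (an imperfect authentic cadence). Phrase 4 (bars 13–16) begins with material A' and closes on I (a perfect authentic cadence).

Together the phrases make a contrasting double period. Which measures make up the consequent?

In a double period the first pair of phrases (ending imperfect authentic cadence) is the large antecedent and the second pair (ending perfect authentic cadence) is the large consequent; the consequent is measures 9–16.

measures 9–16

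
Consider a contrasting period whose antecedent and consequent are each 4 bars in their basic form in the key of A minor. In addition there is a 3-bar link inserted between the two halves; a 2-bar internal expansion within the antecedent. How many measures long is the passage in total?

13 measures

Basic contrasting period: 4 + 4 = 8 bars.
8 (basic form) + 3 (link) + 2 (internal expansion) = 13.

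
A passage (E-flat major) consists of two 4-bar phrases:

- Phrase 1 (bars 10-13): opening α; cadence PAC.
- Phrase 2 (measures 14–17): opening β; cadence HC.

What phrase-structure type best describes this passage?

The second phrase closes with a half cadence, which is not stronger than the first phrase's perfect authentic cadence; without a weak→strong cadential pair there is no antecedent–consequent relationship, so this is a phrase group rather than a period.

phrase group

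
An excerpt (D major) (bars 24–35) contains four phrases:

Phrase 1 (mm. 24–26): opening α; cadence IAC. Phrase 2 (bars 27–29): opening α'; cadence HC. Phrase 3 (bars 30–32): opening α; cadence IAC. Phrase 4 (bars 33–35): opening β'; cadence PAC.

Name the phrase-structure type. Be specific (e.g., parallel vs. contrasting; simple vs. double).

parallel double period

Four phrases in two halves: the first half (mm. 24-29) ends with a half cadence, the second (measures 30–35) with a perfect authentic cadence — a large antecedent–consequent pair, i.e. a double period.
Phrase 3 begins with the same material as phrase 1, making it parallel.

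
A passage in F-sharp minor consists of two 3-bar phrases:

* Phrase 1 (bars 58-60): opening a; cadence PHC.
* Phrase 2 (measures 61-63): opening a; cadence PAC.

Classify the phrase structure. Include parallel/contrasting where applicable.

Phrase 1 ends with a Phrygian half cadence (weaker) and phrase 2 with a perfect authentic cadence (stronger): antecedent + consequent = a period.
The two phrases open with the same material (a / a), so the period is parallel.

parallel period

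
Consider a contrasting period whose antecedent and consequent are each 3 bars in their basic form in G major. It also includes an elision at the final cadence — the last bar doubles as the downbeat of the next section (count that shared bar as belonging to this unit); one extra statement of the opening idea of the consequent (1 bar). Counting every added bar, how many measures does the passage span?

Basic contrasting period: 3 + 3 = 6 bars.
6 (basic form) + 1 (extra statement) = 7.
The elision shares a bar with the next section but does not change this unit's count.

7 measures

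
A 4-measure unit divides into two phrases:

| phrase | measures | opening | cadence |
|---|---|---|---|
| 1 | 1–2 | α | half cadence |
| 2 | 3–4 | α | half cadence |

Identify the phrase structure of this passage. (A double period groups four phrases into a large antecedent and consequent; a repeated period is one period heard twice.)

repeated phrase

Both phrases have the same opening (α) and the same cadence (half cadence): the second is a restatement, not a consequent, so this is a repeated phrase rather than a period.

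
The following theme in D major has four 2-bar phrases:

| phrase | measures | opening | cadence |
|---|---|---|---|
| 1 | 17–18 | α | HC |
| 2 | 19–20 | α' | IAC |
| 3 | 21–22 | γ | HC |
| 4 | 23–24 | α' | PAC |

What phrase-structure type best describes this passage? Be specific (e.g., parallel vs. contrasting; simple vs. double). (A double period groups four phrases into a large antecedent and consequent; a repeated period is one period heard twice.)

Four phrases in two halves: the first half (measures 17–20) ends with an imperfect authentic cadence, the second (mm. 21–24) with a perfect authentic cadence — a large antecedent–consequent pair, i.e. a double period.
Phrase 3 begins with different material from phrase 1, making it contrasting.

contrasting double period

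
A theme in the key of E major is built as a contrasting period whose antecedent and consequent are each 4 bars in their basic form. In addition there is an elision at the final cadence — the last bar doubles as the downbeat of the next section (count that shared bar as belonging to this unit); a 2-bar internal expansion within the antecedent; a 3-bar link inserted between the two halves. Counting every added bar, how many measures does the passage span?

Basic contrasting period: 4 + 4 = 8 bars.
8 (basic form) + 2 (internal expansion) + 3 (link) = 13.
The elision shares a bar with the next section but does not change this unit's count.

13 measures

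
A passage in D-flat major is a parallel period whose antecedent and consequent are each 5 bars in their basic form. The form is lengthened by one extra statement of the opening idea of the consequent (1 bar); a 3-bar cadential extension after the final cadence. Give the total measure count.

Basic parallel period: 5 + 5 = 10 bars.
10 (basic form) + 1 (extra statement) + 3 (cadential extension) = 14.

14 measures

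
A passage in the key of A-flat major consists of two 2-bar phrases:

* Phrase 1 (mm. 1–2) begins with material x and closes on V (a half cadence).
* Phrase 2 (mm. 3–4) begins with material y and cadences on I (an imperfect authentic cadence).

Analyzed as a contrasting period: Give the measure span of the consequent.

measures 3–4

The antecedent is the phrase ending with the weaker cadence (half cadence, phrase 1) and the consequent the one ending more conclusively (imperfect authentic cadence, phrase 2); the consequent is mm. 3–4.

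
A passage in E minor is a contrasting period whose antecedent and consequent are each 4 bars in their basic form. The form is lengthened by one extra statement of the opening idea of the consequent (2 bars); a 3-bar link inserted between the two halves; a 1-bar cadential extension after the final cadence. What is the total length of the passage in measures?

Basic contrasting period: 4 + 4 = 8 bars.
8 (basic form) + 2 (extra statement) + 3 (link) + 1 (cadential extension) = 14.

14 measures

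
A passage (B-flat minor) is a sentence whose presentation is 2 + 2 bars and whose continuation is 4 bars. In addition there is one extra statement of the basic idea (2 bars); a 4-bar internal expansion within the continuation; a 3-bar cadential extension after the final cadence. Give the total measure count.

17 measures

Basic sentence: 2 + 2 + 4 = 8 bars.
8 (basic form) + 2 (extra statement) + 4 (internal expansion) + 3 (cadential extension) = 17.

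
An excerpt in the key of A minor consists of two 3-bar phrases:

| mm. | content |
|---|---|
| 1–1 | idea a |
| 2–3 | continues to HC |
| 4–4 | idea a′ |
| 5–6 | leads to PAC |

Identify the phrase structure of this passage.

parallel period

Phrase 1 ends with a half cadence (weaker) and phrase 2 with a perfect authentic cadence (stronger): antecedent + consequent = a period.
The two phrases open with the same material (a / a′), so the period is parallel.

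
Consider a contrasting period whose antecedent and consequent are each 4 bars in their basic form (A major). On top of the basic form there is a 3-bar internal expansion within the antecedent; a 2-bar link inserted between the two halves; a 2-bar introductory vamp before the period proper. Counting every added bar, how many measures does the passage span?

15 measures

Basic contrasting period: 4 + 4 = 8 bars.
8 (basic form) + 3 (internal expansion) + 2 (link) + 2 (introduction) = 15.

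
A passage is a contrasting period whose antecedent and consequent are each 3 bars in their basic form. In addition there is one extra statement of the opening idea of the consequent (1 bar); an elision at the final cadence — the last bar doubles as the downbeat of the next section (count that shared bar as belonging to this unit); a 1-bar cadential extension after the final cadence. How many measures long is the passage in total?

Basic contrasting period: 3 + 3 = 6 bars.
6 (basic form) + 1 (extra statement) + 1 (cadential extension) = 8.
The elision shares a bar with the next section but does not change this unit's count.

8 measures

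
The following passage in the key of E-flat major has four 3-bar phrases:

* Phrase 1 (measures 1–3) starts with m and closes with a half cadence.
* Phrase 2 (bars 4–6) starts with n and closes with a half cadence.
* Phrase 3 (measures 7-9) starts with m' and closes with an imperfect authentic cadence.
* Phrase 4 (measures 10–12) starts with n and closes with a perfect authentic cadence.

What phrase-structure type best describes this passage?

Four phrases in two halves: the first half (measures 1–6) ends with a half cadence, the second (measures 7-12) with a perfect authentic cadence — a large antecedent–consequent pair, i.e. a double period.
Phrase 3 begins with the same material as phrase 1, making it parallel.

parallel double period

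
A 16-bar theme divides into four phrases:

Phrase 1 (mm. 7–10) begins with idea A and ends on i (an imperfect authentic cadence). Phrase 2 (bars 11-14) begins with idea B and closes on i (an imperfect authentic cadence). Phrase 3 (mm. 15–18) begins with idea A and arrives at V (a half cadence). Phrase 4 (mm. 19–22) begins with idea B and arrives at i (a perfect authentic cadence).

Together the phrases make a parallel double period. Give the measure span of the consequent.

measures 15–22

In a double period the first pair of phrases (ending imperfect authentic cadence) is the large antecedent and the second pair (ending perfect authentic cadence) is the large consequent; the consequent is measures 15–22.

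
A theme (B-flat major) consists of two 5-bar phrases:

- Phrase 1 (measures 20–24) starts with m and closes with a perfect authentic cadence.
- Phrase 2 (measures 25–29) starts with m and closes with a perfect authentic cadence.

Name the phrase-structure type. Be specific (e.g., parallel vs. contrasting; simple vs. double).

repeated phrase

Both phrases have the same opening (m) and the same cadence (perfect authentic cadence): the second is a restatement, not a consequent, so this is a repeated phrase rather than a period.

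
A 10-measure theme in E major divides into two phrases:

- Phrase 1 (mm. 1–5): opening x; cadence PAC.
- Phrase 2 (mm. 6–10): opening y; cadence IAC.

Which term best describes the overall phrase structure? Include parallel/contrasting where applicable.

The second phrase closes with an imperfect authentic cadence, which is not stronger than the first phrase's perfect authentic cadence; without a weak→strong cadential pair there is no antecedent–consequent relationship, so this is a phrase group rather than a period.

phrase group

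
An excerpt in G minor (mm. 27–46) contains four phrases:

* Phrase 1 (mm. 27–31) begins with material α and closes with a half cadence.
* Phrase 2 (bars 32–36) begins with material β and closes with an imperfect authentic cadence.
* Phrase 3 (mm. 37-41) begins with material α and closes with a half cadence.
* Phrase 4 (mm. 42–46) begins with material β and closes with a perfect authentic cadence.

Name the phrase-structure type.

parallel double period

Four phrases in two halves: the first half (bars 27–36) ends with an imperfect authentic cadence, the second (mm. 37-46) with a perfect authentic cadence — a large antecedent–consequent pair, i.e. a double period.
Phrase 3 begins with the same material as phrase 1, making it parallel.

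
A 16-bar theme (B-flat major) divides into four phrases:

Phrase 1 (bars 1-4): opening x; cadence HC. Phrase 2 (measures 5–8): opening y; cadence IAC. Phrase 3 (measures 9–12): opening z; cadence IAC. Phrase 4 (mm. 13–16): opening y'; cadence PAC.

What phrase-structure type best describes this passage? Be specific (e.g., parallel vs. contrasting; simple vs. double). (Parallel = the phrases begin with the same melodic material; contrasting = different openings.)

contrasting double period

Four phrases in two halves: the first half (bars 1–8) ends with an imperfect authentic cadence, the second (mm. 9-16) with a perfect authentic cadence — a large antecedent–consequent pair, i.e. a double period.
Phrase 3 begins with different material from phrase 1, making it contrasting.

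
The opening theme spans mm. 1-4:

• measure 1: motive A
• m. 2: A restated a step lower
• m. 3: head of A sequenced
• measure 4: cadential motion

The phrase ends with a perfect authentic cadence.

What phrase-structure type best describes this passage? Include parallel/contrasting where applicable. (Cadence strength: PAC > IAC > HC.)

sentence

Basic idea (m. 1) + its repetition (measure 2) form the presentation; fragmentation and cadence (bars 3–4) form the continuation — the 4-bar whole is a sentence.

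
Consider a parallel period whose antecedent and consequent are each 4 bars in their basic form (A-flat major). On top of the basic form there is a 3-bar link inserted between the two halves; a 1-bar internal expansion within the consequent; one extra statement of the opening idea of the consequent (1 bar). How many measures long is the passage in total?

Basic parallel period: 4 + 4 = 8 bars.
8 (basic form) + 3 (link) + 1 (internal expansion) + 1 (extra statement) = 13.

13 measures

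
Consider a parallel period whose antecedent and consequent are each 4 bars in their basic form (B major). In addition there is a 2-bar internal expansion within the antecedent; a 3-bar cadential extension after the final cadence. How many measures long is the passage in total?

Basic parallel period: 4 + 4 = 8 bars.
8 (basic form) + 2 (internal expansion) + 3 (cadential extension) = 13.

13 measures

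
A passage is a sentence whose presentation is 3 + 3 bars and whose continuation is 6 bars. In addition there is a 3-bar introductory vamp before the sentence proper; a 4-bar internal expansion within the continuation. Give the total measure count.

Basic sentence: 3 + 3 + 6 = 12 bars.
12 (basic form) + 3 (introduction) + 4 (internal expansion) = 19.

19 measures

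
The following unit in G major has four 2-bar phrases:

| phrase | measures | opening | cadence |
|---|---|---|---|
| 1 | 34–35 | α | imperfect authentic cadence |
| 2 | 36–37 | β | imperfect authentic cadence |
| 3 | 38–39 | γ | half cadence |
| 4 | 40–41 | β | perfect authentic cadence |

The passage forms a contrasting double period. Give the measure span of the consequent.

measures 38–41

In a double period the first pair of phrases (ending imperfect authentic cadence) is the large antecedent and the second pair (ending perfect authentic cadence) is the large consequent; the consequent is measures 38–41.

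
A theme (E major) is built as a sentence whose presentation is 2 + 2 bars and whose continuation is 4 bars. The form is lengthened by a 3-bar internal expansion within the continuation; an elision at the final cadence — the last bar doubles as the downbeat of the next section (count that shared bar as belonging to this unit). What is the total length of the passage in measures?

Basic sentence: 2 + 2 + 4 = 8 bars.
8 (basic form) + 3 (internal expansion) = 11.
The elision shares a bar with the next section but does not change this unit's count.

11 measures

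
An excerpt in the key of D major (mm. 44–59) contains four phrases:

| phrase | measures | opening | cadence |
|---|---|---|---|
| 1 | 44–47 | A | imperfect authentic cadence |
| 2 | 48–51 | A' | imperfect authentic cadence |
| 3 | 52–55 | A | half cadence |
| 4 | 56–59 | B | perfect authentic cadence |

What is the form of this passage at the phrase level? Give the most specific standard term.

parallel double period

Four phrases in two halves: the first half (mm. 44-51) ends with an imperfect authentic cadence, the second (measures 52-59) with a perfect authentic cadence — a large antecedent–consequent pair, i.e. a double period.
Phrase 3 begins with the same material as phrase 1, making it parallel.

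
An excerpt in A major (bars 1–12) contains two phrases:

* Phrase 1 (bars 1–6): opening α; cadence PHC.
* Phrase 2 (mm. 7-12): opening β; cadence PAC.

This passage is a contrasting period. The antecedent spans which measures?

The antecedent is the phrase ending with the weaker cadence (Phrygian half cadence, phrase 1) and the consequent the one ending more conclusively (perfect authentic cadence, phrase 2); the antecedent is bars 1–6.

measures 1–6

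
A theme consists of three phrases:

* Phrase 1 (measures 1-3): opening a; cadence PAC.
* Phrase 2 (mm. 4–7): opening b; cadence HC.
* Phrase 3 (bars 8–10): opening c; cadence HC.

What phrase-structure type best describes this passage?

phrase group

The final phrase closes with a half cadence, which is not stronger than the preceding half cadence; the 3 phrases lack an overall antecedent–consequent design and so form a phrase group.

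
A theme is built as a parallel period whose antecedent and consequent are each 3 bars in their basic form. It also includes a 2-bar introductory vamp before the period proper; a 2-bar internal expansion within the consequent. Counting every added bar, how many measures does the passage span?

Basic parallel period: 3 + 3 = 6 bars.
6 (basic form) + 2 (introduction) + 2 (internal expansion) = 10.

10 measures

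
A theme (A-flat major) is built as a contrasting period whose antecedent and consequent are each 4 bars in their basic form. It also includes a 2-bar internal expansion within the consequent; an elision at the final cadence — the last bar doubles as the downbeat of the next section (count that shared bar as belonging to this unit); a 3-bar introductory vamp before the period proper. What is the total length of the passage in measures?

Basic contrasting period: 4 + 4 = 8 bars.
8 (basic form) + 2 (internal expansion) + 3 (introduction) = 13.
The elision shares a bar with the next section but does not change this unit's count.

13 measures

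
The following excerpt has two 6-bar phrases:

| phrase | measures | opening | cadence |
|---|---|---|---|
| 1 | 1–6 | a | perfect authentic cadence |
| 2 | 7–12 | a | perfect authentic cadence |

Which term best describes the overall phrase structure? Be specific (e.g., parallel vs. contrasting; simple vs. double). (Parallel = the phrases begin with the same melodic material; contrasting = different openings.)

repeated phrase

Both phrases have the same opening (a) and the same cadence (perfect authentic cadence): the second is a restatement, not a consequent, so this is a repeated phrase rather than a period.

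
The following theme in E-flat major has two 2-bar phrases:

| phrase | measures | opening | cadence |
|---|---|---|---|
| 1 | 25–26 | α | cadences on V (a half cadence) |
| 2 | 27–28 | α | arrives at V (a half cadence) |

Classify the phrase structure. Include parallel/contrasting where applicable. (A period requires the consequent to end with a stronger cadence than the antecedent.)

repeated phrase

Both phrases have the same opening (α) and the same cadence (half cadence): the second is a restatement, not a consequent, so this is a repeated phrase rather than a period.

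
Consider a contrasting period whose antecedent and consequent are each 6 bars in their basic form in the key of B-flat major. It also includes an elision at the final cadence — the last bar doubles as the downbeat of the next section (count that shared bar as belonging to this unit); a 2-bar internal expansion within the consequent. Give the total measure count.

Basic contrasting period: 6 + 6 = 12 bars.
12 (basic form) + 2 (internal expansion) = 14.
The elision shares a bar with the next section but does not change this unit's count.

14 measures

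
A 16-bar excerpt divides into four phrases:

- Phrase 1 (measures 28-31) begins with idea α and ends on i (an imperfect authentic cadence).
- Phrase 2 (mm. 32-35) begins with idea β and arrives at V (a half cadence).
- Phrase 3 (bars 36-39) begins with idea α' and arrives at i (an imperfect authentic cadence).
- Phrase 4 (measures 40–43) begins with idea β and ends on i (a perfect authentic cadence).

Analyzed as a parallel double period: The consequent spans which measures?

In a double period the four phrases pair into a large antecedent (phrases 1–2, ending half cadence) and a large consequent (phrases 3–4, ending perfect authentic cadence). The consequent spans bars 36–43.

measures 36–43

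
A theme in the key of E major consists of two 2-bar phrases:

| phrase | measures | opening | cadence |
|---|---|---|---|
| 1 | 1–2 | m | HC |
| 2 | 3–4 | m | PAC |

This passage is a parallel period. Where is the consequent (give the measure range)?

The antecedent is the phrase ending with the weaker cadence (half cadence, phrase 1) and the consequent the one ending more conclusively (perfect authentic cadence, phrase 2); the consequent is mm. 3-4.

measures 3–4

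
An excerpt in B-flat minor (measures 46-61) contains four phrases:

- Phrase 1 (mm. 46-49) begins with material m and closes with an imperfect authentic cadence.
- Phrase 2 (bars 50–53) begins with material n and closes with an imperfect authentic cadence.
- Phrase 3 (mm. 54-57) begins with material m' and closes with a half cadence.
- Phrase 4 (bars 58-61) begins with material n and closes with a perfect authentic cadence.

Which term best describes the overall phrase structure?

parallel double period

Four phrases in two halves: the first half (mm. 46-53) ends with an imperfect authentic cadence, the second (measures 54-61) with a perfect authentic cadence — a large antecedent–consequent pair, i.e. a double period.
Phrase 3 begins with the same material as phrase 1, making it parallel.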